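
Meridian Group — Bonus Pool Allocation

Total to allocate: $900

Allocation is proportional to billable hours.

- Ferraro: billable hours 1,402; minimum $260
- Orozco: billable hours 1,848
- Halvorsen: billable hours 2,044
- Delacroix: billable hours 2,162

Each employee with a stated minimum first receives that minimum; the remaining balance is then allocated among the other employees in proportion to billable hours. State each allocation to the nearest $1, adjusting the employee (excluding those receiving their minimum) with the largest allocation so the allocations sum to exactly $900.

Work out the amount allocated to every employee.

Fund the minimums — Ferraro $260. Balance $640.
Balance split over remaining billable hours 6,054: Orozco 195.36 → $195; Halvorsen 216.08 → $216; Delacroix 228.56 → $229.

Ferraro: $260 · Orozco: $195 · Halvorsen: $216 · Delacroix: $229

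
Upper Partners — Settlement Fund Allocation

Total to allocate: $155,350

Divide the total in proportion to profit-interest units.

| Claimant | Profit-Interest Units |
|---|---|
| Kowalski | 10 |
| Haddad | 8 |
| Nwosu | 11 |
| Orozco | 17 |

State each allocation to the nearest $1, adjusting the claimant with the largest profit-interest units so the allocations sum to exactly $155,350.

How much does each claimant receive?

Kowalski: $33,772; Haddad: $27,017; Nwosu: $37,149; Orozco: $57,412

Combined profit-interest units = 10 + 8 + 11 + 17 = 46.
Proportional shares: Kowalski 33,771.74; Haddad 27,017.39; Nwosu 37,148.91; Orozco 57,411.96.
Rounded to nearest $1: Kowalski $33,772; Haddad $27,017; Nwosu $37,149; Orozco $57,412. Sum = $155,350.
No rounding difference to absorb.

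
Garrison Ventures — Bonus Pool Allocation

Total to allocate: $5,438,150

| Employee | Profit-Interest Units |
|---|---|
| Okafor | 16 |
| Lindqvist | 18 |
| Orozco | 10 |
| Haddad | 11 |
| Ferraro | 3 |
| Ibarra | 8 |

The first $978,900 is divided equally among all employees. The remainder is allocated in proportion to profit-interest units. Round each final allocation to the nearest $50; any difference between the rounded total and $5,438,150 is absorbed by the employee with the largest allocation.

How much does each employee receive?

First tranche $978,900 split equally: $163,150 each.
Remainder $4,459,250 by profit-interest units (total 66): Okafor 1,081,030.30 → $1,081,050; Lindqvist 1,216,159.09 → $1,216,150; Orozco 675,643.94 → $675,650; Haddad 743,208.33 → $743,200; Ferraro 202,693.18 → $202,700; Ibarra 540,515.15 → $540,500.
Totals: Okafor $163,150 + $1,081,050 = $1,244,200; Lindqvist $163,150 + $1,216,150 = $1,379,300; Orozco $163,150 + $675,650 = $838,800; Haddad $163,150 + $743,200 = $906,350; Ferraro $163,150 + $202,700 = $365,850; Ibarra $163,150 + $540,500 = $703,650.

Okafor: $1,244,200; Lindqvist: $1,379,300; Orozco: $838,800; Haddad: $906,350; Ferraro: $365,850; Ibarra: $703,650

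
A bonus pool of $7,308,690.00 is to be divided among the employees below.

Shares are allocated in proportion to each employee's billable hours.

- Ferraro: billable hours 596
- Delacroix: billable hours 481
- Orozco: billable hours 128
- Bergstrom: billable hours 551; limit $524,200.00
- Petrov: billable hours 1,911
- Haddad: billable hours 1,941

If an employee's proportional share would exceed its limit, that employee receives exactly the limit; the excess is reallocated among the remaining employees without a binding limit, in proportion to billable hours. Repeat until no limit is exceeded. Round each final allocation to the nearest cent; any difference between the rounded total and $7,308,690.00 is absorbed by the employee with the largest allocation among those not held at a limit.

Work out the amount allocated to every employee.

Ferraro: $799,595.82 | Delacroix: $645,311.39 | Orozco: $171,725.28 | Bergstrom: $524,200.00 | Petrov: $2,563,804.70 | Haddad: $2,604,052.81

Combined billable hours = 5,608.
Pro-rata shares before constraints: Ferraro 776,743.8017; Delacroix 626,868.7393; Orozco 166,817.4608; Bergstrom 718,097.0382; Petrov 2,490,532.5588; Haddad 2,529,630.4012.
Cap binds for Bergstrom ($524,200.00); balance $6,784,490.00 reallocated over remaining billable hours 5,057.
Remaining shares: Ferraro 799,595.8157 → $799,595.82; Delacroix 645,311.3882 → $645,311.39; Orozco 171,725.2759 → $171,725.28; Petrov 2,563,804.7044 → $2,563,804.70; Haddad 2,604,052.8159 → $2,604,052.82.
Rounding difference −$0.01 applied to Haddad → $2,604,052.81.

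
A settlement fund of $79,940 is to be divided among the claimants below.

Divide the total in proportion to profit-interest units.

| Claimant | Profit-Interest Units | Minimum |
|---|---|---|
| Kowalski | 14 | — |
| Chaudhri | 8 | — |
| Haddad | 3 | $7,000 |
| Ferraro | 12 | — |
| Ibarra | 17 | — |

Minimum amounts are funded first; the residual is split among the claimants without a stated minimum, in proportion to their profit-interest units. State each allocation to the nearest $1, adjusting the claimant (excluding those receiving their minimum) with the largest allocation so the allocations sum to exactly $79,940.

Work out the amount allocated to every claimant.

Fund the minimums — Haddad $7,000. Residual $72,940.
Residual split over remaining profit-interest units 51: Kowalski 20,022.75 → $20,023; Chaudhri 11,441.57 → $11,442; Ferraro 17,162.35 → $17,162; Ibarra 24,313.33 → $24,313.

Kowalski: $20,023 | Chaudhri: $11,442 | Haddad: $7,000 | Ferraro: $17,162 | Ibarra: $24,313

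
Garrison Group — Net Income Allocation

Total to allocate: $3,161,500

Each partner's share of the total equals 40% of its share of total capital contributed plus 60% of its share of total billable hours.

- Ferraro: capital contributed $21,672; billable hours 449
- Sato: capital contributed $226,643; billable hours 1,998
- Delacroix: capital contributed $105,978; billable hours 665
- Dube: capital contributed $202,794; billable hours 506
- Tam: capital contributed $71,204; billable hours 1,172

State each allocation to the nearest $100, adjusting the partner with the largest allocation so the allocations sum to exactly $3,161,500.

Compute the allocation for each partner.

Totals — capital contributed 628,291, billable hours 4,790.
Composite weights (40% capital contributed + 60% billable hours): Ferraro 0.0700; Sato 0.3946; Delacroix 0.1508; Dube 0.1925; Tam 0.1921.
Raw shares: Ferraro 221,430.19; Sato 1,247,411.36; Delacroix 476,656.78; Dube 608,558.31; Tam 607,443.36.
At nearest $100: Ferraro $221,400; Sato $1,247,400; Delacroix $476,700; Dube $608,600; Tam $607,400. Sum = $3,161,500.
No rounding difference to absorb.

Ferraro: $221,400; Sato: $1,247,400; Delacroix: $476,700; Dube: $608,600; Tam: $607,400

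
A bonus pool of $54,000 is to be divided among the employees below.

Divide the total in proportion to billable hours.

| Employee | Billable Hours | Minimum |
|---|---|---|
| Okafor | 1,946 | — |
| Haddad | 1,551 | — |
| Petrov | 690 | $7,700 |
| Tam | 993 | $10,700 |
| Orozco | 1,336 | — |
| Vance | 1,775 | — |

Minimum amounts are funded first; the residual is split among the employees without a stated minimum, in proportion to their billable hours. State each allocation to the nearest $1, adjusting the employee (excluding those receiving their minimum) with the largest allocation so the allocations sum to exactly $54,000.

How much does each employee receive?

Fund the minimums — Petrov $7,700; Tam $10,700. Residual $35,600.
Residual split over remaining billable hours 6,608: Okafor 10,483.90 → $10,484; Haddad 8,355.87 → $8,356; Orozco 7,197.58 → $7,198; Vance 9,562.65 → $9,563.
Rounding difference −$1 applied to Okafor → $10,483.

Okafor: $10,483 · Haddad: $8,356 · Petrov: $7,700 · Tam: $10,700 · Orozco: $7,198 · Vance: $9,563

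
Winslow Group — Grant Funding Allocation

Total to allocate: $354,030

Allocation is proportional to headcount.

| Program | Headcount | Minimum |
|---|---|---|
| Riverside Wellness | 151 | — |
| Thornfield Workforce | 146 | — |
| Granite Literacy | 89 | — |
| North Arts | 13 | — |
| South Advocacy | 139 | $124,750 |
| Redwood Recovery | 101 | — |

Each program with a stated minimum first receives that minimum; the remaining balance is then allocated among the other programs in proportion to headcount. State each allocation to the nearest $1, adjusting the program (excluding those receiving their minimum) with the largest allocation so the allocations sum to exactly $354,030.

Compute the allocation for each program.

Riverside Wellness: $69,242 · Thornfield Workforce: $66,950 · Granite Literacy: $40,812 · North Arts: $5,961 · South Advocacy: $124,750 · Redwood Recovery: $46,315

Guaranteed amounts: South Advocacy $124,750. Remaining pool $229,280.
Remaining pool split over remaining headcount 500: Riverside Wellness 69,242.56 → $69,243; Thornfield Workforce 66,949.76 → $66,950; Granite Literacy 40,811.84 → $40,812; North Arts 5,961.28 → $5,961; Redwood Recovery 46,314.56 → $46,315.
Rounding difference −$1 applied to Riverside Wellness → $69,242.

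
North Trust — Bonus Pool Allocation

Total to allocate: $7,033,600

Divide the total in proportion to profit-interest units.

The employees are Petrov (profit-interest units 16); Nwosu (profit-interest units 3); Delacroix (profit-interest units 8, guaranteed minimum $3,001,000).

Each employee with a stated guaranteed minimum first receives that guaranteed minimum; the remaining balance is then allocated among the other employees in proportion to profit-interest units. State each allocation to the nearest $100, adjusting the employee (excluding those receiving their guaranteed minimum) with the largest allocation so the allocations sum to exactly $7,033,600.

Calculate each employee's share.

Petrov: $3,395,900 · Nwosu: $636,700 · Delacroix: $3,001,000

Guaranteed amounts: Delacroix $3,001,000. Residual $4,032,600.
Residual split over remaining profit-interest units 19: Petrov 3,395,873.68 → $3,395,900; Nwosu 636,726.32 → $636,700.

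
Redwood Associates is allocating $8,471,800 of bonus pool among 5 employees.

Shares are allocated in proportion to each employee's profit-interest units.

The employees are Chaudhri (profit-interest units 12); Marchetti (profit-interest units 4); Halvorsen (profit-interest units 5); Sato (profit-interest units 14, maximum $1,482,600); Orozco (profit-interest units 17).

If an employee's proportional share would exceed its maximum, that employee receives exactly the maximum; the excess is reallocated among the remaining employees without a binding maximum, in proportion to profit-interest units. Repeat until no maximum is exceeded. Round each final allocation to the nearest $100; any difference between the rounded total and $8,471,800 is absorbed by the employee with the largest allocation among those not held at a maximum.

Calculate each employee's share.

Sum of profit-interest units: 52.
Unconstrained shares: Chaudhri 1,955,030.77; Marchetti 651,676.92; Halvorsen 814,596.15; Sato 2,280,869.23; Orozco 2,769,626.92.
Held at cap: Sato ($1,482,600); residual $6,989,200 reallocated over remaining profit-interest units 38.
Remaining shares: Chaudhri 2,207,115.79 → $2,207,100; Marchetti 735,705.26 → $735,700; Halvorsen 919,631.58 → $919,600; Orozco 3,126,747.37 → $3,126,700.
Rounding difference +$100 applied to Orozco → $3,126,800.

Chaudhri: $2,207,100 · Marchetti: $735,700 · Halvorsen: $919,600 · Sato: $1,482,600 · Orozco: $3,126,800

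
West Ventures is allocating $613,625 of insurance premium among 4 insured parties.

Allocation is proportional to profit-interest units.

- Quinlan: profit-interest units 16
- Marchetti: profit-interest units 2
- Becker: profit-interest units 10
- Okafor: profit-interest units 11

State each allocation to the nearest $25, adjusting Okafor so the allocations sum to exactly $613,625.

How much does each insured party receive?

Sum of profit-interest units: 39.
Pro-rata amounts: Quinlan 16/39 × $613,625 = 251,743.59; Marchetti 2/39 × $613,625 = 31,467.95; Becker 10/39 × $613,625 = 157,339.74; Okafor 11/39 × $613,625 = 173,073.72.
At nearest $25: Quinlan $251,750; Marchetti $31,475; Becker $157,350; Okafor $173,075. Sum = $613,650.
Difference $613,625 − $613,650 = −$25 applied to Okafor: Okafor becomes $173,050.

Quinlan: $251,750 · Marchetti: $31,475 · Becker: $157,350 · Okafor: $173,050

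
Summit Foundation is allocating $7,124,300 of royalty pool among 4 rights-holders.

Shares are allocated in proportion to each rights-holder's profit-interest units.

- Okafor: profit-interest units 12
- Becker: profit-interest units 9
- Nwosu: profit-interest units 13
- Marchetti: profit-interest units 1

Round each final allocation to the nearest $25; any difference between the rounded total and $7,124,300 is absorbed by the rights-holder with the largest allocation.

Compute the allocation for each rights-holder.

Okafor: $2,442,625 · Becker: $1,831,975 · Nwosu: $2,646,150 · Marchetti: $203,550

Profit-interest units total: 35.
Pro-rata amounts: Okafor 12/35 × $7,124,300 = 2,442,617.14; Becker 9/35 × $7,124,300 = 1,831,962.86; Nwosu 13/35 × $7,124,300 = 2,646,168.57; Marchetti 1/35 × $7,124,300 = 203,551.43.
Rounded to nearest $25: Okafor $2,442,625; Becker $1,831,975; Nwosu $2,646,175; Marchetti $203,550. Sum = $7,124,325.
Difference $7,124,300 − $7,124,325 = −$25 applied to largest allocation (Nwosu): Nwosu becomes $2,646,150.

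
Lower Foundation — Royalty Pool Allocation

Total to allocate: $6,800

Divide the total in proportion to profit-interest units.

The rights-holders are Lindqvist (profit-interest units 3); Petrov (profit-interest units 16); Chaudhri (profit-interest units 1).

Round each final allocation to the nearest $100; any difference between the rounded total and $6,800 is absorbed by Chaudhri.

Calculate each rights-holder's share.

Total profit-interest units = 20.
Unrounded shares: Lindqvist 3/20 × $6,800 = 1,020.00; Petrov 16/20 × $6,800 = 5,440.00; Chaudhri 1/20 × $6,800 = 340.00.
At nearest $100: Lindqvist $1,000; Petrov $5,400; Chaudhri $300. Sum = $6,700.
Difference $6,800 − $6,700 = +$100 applied to Chaudhri: Chaudhri becomes $400.

Lindqvist: $1,000 · Petrov: $5,400 · Chaudhri: $400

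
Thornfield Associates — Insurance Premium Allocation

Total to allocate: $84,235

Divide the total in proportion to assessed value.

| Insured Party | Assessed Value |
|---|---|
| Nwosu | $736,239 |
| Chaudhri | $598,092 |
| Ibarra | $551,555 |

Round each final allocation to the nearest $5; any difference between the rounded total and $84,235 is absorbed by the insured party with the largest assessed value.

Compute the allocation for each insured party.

Sum of assessed value: 736,239 + 598,092 + 551,555 = 1,885,886.
Raw shares: Nwosu 32,884.86; Chaudhri 26,714.38; Ibarra 24,635.76.
After rounding ($5): Nwosu $32,885; Chaudhri $26,715; Ibarra $24,635. Sum = $84,235.
Rounded total matches; no reconciliation needed.

Nwosu: $32,885 · Chaudhri: $26,715 · Ibarra: $24,635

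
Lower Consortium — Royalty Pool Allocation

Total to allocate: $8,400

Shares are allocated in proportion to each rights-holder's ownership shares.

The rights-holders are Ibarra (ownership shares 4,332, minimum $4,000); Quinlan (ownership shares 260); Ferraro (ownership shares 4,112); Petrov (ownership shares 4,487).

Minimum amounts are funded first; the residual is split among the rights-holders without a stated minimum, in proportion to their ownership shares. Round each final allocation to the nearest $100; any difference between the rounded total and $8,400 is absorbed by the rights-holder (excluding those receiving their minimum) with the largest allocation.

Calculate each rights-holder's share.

Ibarra: $4,000 | Quinlan: $100 | Ferraro: $2,000 | Petrov: $2,300

Minimums first: Ibarra $4,000. Balance $4,400.
Balance split over remaining ownership shares 8,859: Quinlan 129.13 → $100; Ferraro 2,042.31 → $2,000; Petrov 2,228.56 → $2,200.
Rounding difference +$100 applied to Petrov → $2,300.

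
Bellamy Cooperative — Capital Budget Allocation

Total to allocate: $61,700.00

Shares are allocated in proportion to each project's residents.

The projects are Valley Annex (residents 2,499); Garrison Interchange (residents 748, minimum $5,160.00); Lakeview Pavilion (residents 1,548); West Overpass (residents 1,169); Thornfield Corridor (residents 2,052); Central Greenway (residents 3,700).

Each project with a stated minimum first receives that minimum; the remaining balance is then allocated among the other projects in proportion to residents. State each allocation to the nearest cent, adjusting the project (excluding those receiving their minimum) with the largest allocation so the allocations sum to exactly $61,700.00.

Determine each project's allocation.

Valley Annex: $12,882.34 | Garrison Interchange: $5,160.00 | Lakeview Pavilion: $7,979.93 | West Overpass: $6,026.19 | Thornfield Corridor: $10,578.05 | Central Greenway: $19,073.49

Minimums first: Garrison Interchange $5,160.00. Remaining pool $56,540.00.
Remaining pool split over remaining residents 10,968: Valley Annex 12,882.3359 → $12,882.34; Lakeview Pavilion 7,979.9344 → $7,979.93; West Overpass 6,026.1907 → $6,026.19; Thornfield Corridor 10,578.0525 → $10,578.05; Central Greenway 19,073.4865 → $19,073.49.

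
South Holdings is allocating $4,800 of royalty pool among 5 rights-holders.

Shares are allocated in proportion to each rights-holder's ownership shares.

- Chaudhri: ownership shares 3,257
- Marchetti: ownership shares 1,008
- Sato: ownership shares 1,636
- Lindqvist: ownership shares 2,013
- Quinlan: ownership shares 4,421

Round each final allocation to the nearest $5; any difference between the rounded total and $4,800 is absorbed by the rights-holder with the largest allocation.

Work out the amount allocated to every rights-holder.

Chaudhri: $1,265; Marchetti: $390; Sato: $635; Lindqvist: $785; Quinlan: $1,725

Ownership shares total: 12,335.
Unrounded shares: Chaudhri 3,257/12,335 × $4,800 = 1,267.42; Marchetti 1,008/12,335 × $4,800 = 392.25; Sato 1,636/12,335 × $4,800 = 636.63; Lindqvist 2,013/12,335 × $4,800 = 783.33; Quinlan 4,421/12,335 × $4,800 = 1,720.37.
Rounded to nearest $5: Chaudhri $1,265; Marchetti $390; Sato $635; Lindqvist $785; Quinlan $1,720. Sum = $4,795.
Difference $4,800 − $4,795 = +$5 applied to largest allocation (Quinlan): Quinlan becomes $1,725.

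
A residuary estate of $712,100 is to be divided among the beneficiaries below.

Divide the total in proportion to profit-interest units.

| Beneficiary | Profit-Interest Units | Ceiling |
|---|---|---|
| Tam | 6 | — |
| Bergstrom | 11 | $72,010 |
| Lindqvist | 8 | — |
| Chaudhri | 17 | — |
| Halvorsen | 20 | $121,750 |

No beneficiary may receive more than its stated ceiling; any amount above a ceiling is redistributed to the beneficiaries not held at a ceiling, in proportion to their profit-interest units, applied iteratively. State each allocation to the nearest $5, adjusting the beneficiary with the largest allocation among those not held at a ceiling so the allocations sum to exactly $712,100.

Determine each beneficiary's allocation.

Tam: $100,325 | Bergstrom: $72,010 | Lindqvist: $133,765 | Chaudhri: $284,250 | Halvorsen: $121,750

Total profit-interest units = 62.
Proportional shares (ignoring caps): Tam 68,912.90; Bergstrom 126,340.32; Lindqvist 91,883.87; Chaudhri 195,253.23; Halvorsen 229,709.68.
Held at cap: Bergstrom ($72,010), Halvorsen ($121,750); remaining pool $518,340 reallocated over remaining profit-interest units 31.
Remaining shares: Tam 100,323.87 → $100,325; Lindqvist 133,765.16 → $133,765; Chaudhri 284,250.97 → $284,250.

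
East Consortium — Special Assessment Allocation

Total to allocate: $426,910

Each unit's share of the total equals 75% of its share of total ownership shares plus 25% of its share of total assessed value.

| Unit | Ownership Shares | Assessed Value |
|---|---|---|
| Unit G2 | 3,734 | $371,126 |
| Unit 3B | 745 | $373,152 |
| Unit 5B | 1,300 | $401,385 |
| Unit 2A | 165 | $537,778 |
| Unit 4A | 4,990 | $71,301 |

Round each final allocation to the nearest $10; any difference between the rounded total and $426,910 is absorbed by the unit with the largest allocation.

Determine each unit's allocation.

Unit G2: $131,920 · Unit 3B: $44,510 · Unit 5B: $62,480 · Unit 2A: $37,540 · Unit 4A: $150,460

Ownership shares total 10,934; assessed value total 1,754,742.
Composite weights (75% ownership shares + 25% assessed value): Unit G2 0.3090; Unit 3B 0.1043; Unit 5B 0.1464; Unit 2A 0.0879; Unit 4A 0.3524.
Unrounded shares: Unit G2 131,916.21; Unit 3B 44,511.96; Unit 5B 62,481.33; Unit 2A 37,540.64; Unit 4A 150,459.86.
Rounded to nearest $10: Unit G2 $131,920; Unit 3B $44,510; Unit 5B $62,480; Unit 2A $37,540; Unit 4A $150,460. Sum = $426,910.
Sum already equals the total — no adjustment.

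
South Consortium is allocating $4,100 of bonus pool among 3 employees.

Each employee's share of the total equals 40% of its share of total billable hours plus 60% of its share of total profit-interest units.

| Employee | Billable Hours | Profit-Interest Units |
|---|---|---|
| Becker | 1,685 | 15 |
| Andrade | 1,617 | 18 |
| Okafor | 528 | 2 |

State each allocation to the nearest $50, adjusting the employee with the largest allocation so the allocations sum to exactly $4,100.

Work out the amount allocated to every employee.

Billable hours total 3,830; profit-interest units total 35.
Combined weights (40% billable hours + 60% profit-interest units): Becker 0.4331; Andrade 0.4774; Okafor 0.0894.
Pro-rata amounts: Becker 1,775.80; Andrade 1,957.54; Okafor 366.66.
At nearest $50: Becker $1,800; Andrade $1,950; Okafor $350. Sum = $4,100.
Sum already equals the total — no adjustment.

Becker: $1,800; Andrade: $1,950; Okafor: $350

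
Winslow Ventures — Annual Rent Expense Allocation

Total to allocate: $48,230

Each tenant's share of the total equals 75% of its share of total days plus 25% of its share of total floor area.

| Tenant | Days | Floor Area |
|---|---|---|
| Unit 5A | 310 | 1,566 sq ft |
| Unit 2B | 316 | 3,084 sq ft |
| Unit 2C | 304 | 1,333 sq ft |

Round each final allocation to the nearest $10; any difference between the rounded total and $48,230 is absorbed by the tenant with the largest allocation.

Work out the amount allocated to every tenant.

Unit 5A: $15,210 | Unit 2B: $18,510 | Unit 2C: $14,510

Totals — days 930, floor area 5,983.
Composite weights (75% days + 25% floor area): Unit 5A 0.3154; Unit 2B 0.3837; Unit 2C 0.3009.
Pro-rata amounts: Unit 5A 15,213.45; Unit 2B 18,506.04; Unit 2C 14,510.52.
After rounding ($10): Unit 5A $15,210; Unit 2B $18,510; Unit 2C $14,510. Sum = $48,230.
Rounded total matches; no reconciliation needed.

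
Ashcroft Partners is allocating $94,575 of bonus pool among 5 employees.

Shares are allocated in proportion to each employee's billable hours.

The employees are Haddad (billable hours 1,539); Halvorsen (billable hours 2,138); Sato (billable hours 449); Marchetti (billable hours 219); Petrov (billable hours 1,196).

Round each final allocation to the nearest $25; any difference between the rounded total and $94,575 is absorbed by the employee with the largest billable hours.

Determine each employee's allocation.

Combined billable hours = 5,541.
Pro-rata amounts: Haddad 1,539/5,541 × $94,575 = 26,267.99; Halvorsen 2,138/5,541 × $94,575 = 36,491.85; Sato 449/5,541 × $94,575 = 7,663.63; Marchetti 219/5,541 × $94,575 = 3,737.94; Petrov 1,196/5,541 × $94,575 = 20,413.59.
Rounded to nearest $25: Haddad $26,275; Halvorsen $36,500; Sato $7,675; Marchetti $3,750; Petrov $20,425. Sum = $94,625.
Difference $94,575 − $94,625 = −$50 applied to largest billable hours (Halvorsen): Halvorsen becomes $36,450.

Haddad: $26,275 · Halvorsen: $36,450 · Sato: $7,675 · Marchetti: $3,750 · Petrov: $20,425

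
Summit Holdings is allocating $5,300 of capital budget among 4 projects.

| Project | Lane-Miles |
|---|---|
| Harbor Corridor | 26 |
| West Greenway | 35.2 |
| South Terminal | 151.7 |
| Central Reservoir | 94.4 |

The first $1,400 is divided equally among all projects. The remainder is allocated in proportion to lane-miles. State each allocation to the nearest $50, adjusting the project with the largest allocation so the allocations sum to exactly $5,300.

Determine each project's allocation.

First tranche $1,400 split equally: $350 each.
Remainder $3,900 by lane-miles (total 307.3): Harbor Corridor 329.97 → $350; West Greenway 446.73 → $450; South Terminal 1,925.25 → $1,950; Central Reservoir 1,198.05 → $1,200.
Rounding difference −$50 on remainder applied to South Terminal.
Totals: Harbor Corridor $350 + $350 = $700; West Greenway $350 + $450 = $800; South Terminal $350 + $1,900 = $2,250; Central Reservoir $350 + $1,200 = $1,550.

Harbor Corridor: $700 · West Greenway: $800 · South Terminal: $2,250 · Central Reservoir: $1,550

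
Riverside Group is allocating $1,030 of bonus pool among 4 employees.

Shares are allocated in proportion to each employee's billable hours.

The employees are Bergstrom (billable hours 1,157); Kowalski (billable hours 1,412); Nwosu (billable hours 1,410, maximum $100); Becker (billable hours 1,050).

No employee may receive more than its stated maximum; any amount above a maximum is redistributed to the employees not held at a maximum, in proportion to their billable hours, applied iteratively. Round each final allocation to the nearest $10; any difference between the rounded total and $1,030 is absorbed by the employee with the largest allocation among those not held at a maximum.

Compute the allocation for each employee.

Bergstrom: $300 · Kowalski: $360 · Nwosu: $100 · Becker: $270

Total billable hours = 5,029.
Unconstrained shares: Bergstrom 236.97; Kowalski 289.19; Nwosu 288.79; Becker 215.05.
Held at cap: Nwosu ($100); balance $930 reallocated over remaining billable hours 3,619.
Remaining shares: Bergstrom 297.32 → $300; Kowalski 362.85 → $360; Becker 269.83 → $270.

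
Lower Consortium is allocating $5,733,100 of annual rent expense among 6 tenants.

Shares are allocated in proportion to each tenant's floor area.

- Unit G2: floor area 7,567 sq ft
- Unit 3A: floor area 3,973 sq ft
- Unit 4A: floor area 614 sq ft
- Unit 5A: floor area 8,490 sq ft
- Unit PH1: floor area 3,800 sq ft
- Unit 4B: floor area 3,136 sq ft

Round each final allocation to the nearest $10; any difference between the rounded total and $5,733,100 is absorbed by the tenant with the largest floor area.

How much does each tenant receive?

Unit G2: $1,572,960; Unit 3A: $825,870; Unit 4A: $127,630; Unit 5A: $1,764,840; Unit PH1: $789,910; Unit 4B: $651,890

Sum of floor area: 7,567 + 3,973 + 614 + 8,490 + 3,800 + 3,136 = 27,580.
Unrounded shares: Unit G2 1,572,964.75; Unit 3A 825,874.05; Unit 4A 127,633.19; Unit 5A 1,764,830.28; Unit PH1 789,912.26; Unit 4B 651,885.48.
Rounded to nearest $10: Unit G2 $1,572,960; Unit 3A $825,870; Unit 4A $127,630; Unit 5A $1,764,830; Unit PH1 $789,910; Unit 4B $651,890. Sum = $5,733,090.
Difference $5,733,100 − $5,733,090 = +$10 applied to largest floor area (Unit 5A): Unit 5A becomes $1,764,840.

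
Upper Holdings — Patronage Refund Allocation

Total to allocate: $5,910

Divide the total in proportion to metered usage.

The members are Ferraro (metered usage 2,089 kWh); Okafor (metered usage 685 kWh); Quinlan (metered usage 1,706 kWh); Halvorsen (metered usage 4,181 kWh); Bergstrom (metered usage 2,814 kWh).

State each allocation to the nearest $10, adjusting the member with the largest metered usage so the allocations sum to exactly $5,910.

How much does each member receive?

Ferraro: $1,080; Okafor: $350; Quinlan: $880; Halvorsen: $2,150; Bergstrom: $1,450

Combined metered usage = 2,089 + 685 + 1,706 + 4,181 + 2,814 = 11,475.
Proportional shares: Ferraro 1,075.90; Okafor 352.80; Quinlan 878.65; Halvorsen 2,153.35; Bergstrom 1,449.30.
Rounded to nearest $10: Ferraro $1,080; Okafor $350; Quinlan $880; Halvorsen $2,150; Bergstrom $1,450. Sum = $5,910.
Rounded total matches; no reconciliation needed.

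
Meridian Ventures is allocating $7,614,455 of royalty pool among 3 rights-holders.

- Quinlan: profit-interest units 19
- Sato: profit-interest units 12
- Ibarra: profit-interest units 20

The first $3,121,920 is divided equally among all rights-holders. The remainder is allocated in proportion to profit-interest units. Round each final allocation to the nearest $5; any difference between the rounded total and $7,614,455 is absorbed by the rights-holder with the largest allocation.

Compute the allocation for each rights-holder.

Quinlan: $2,714,330 | Sato: $2,097,705 | Ibarra: $2,802,420

Equal tier: $3,121,920 ÷ 3 = $1,040,640 apiece.
Remainder $4,492,535 by profit-interest units (total 51): Quinlan 1,673,689.51 → $1,673,690; Sato 1,057,067.06 → $1,057,065; Ibarra 1,761,778.43 → $1,761,780.
Totals: Quinlan $1,040,640 + $1,673,690 = $2,714,330; Sato $1,040,640 + $1,057,065 = $2,097,705; Ibarra $1,040,640 + $1,761,780 = $2,802,420.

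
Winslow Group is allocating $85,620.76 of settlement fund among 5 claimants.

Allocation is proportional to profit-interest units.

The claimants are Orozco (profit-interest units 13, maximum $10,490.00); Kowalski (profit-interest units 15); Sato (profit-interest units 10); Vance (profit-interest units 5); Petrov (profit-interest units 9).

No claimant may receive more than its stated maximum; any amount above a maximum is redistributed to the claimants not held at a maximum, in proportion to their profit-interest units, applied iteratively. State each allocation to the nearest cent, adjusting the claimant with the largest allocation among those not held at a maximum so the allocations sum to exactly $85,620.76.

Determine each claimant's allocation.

Orozco: $10,490.00 · Kowalski: $28,896.44 · Sato: $19,264.30 · Vance: $9,632.15 · Petrov: $17,337.87

Total profit-interest units = 52.
Pro-rata shares before constraints: Orozco 21,405.1900; Kowalski 24,698.2962; Sato 16,465.5308; Vance 8,232.7654; Petrov 14,818.9777.
Cap binds for Orozco ($10,490.00); remaining pool $75,130.76 reallocated over remaining profit-interest units 39.
Remaining shares: Kowalski 28,896.4462 → $28,896.45; Sato 19,264.2974 → $19,264.30; Vance 9,632.1487 → $9,632.15; Petrov 17,337.8677 → $17,337.87.
Rounding difference −$0.01 applied to Kowalski → $28,896.44.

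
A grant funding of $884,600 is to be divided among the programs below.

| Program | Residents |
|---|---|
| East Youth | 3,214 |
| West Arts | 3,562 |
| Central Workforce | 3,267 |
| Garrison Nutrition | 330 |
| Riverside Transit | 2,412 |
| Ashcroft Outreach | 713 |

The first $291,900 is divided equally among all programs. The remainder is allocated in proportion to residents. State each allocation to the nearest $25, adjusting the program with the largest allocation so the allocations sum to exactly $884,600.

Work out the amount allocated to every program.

East Youth: $189,775; West Arts: $205,075; Central Workforce: $192,100; Garrison Nutrition: $63,150; Riverside Transit: $154,550; Ashcroft Outreach: $79,950

Equal tier: $291,900 ÷ 6 = $48,650 apiece.
Remainder $592,700 by residents (total 13,498): East Youth 141,127.41 → $141,125; West Arts 156,408.16 → $156,400; Central Workforce 143,454.65 → $143,450; Garrison Nutrition 14,490.37 → $14,500; Riverside Transit 105,911.42 → $105,900; Ashcroft Outreach 31,307.98 → $31,300.
Rounding difference +$25 on remainder applied to West Arts.
Totals: East Youth $48,650 + $141,125 = $189,775; West Arts $48,650 + $156,425 = $205,075; Central Workforce $48,650 + $143,450 = $192,100; Garrison Nutrition $48,650 + $14,500 = $63,150; Riverside Transit $48,650 + $105,900 = $154,550; Ashcroft Outreach $48,650 + $31,300 = $79,950.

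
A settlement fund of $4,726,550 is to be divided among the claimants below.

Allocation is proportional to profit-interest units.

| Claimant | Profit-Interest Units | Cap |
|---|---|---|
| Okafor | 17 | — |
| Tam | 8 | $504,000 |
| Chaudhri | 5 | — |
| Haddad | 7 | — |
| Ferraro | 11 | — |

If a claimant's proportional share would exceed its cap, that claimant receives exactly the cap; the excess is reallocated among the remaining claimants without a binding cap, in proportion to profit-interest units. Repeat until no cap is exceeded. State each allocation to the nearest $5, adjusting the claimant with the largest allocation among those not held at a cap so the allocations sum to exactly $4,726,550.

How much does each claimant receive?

Okafor: $1,794,585; Tam: $504,000; Chaudhri: $527,820; Haddad: $738,945; Ferraro: $1,161,200

Combined profit-interest units = 48.
Pro-rata shares before constraints: Okafor 1,673,986.46; Tam 787,758.33; Chaudhri 492,348.96; Haddad 689,288.54; Ferraro 1,083,167.71.
Held at cap: Tam ($504,000); balance $4,222,550 reallocated over remaining profit-interest units 40.
Remaining shares: Okafor 1,794,583.75 → $1,794,585; Chaudhri 527,818.75 → $527,820; Haddad 738,946.25 → $738,945; Ferraro 1,161,201.25 → $1,161,200.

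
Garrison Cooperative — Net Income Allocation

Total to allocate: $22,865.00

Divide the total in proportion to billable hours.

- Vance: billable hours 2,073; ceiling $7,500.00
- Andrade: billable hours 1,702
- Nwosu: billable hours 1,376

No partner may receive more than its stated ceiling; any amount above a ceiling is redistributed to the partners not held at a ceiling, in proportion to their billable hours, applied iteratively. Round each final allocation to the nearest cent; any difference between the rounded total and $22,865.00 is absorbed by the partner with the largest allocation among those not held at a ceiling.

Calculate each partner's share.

Combined billable hours = 5,151.
Pro-rata shares before constraints: Vance 9,201.9307; Andrade 7,555.0825; Nwosu 6,107.9868.
Cap binds for Vance ($7,500.00); balance $15,365.00 reallocated over remaining billable hours 3,078.
Shares after redistribution: Andrade 8,496.1761 → $8,496.18; Nwosu 6,868.8239 → $6,868.82.

Vance: $7,500.00 | Andrade: $8,496.18 | Nwosu: $6,868.82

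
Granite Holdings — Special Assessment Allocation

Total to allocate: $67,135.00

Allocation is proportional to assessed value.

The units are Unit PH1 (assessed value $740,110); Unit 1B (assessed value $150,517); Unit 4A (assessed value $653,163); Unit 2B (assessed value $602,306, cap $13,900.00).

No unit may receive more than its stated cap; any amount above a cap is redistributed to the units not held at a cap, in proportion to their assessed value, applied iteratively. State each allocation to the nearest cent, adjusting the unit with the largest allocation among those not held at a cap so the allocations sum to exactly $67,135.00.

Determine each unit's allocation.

Combined assessed value = 2,146,096.
Unconstrained shares: Unit PH1 23,152.4055; Unit 1B 4,708.5307; Unit 4A 20,432.4960; Unit 2B 18,841.5678.
Capped: Unit 2B ($13,900.00); balance $53,235.00 reallocated over remaining assessed value 1,543,790.
Redistributed shares: Unit PH1 25,521.4478 → $25,521.45; Unit 1B 5,190.3254 → $5,190.33; Unit 4A 22,523.2268 → $22,523.23.
Rounding difference −$0.01 applied to Unit PH1 → $25,521.44.

Unit PH1: $25,521.44 · Unit 1B: $5,190.33 · Unit 4A: $22,523.23 · Unit 2B: $13,900.00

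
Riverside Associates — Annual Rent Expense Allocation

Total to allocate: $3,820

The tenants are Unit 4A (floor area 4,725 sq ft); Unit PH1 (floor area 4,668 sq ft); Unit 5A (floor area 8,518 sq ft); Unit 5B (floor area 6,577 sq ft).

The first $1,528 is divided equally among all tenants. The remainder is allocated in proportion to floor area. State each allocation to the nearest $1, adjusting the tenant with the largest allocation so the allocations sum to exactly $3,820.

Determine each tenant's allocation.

Equal tier: $1,528 ÷ 4 = $382 apiece.
Remainder $2,292 by floor area (total 24,488): Unit 4A 442.25 → $442; Unit PH1 436.91 → $437; Unit 5A 797.26 → $797; Unit 5B 615.59 → $616.
Totals: Unit 4A $382 + $442 = $824; Unit PH1 $382 + $437 = $819; Unit 5A $382 + $797 = $1,179; Unit 5B $382 + $616 = $998.

Unit 4A: $824; Unit PH1: $819; Unit 5A: $1,179; Unit 5B: $998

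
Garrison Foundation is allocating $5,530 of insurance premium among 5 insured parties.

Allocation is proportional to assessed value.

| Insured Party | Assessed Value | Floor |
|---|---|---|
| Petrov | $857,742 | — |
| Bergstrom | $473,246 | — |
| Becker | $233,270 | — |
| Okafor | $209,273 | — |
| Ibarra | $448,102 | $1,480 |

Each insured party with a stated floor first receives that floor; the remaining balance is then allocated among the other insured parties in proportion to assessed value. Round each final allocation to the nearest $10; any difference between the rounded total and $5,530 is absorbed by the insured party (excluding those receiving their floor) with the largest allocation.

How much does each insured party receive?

Petrov: $1,960; Bergstrom: $1,080; Becker: $530; Okafor: $480; Ibarra: $1,480

Guaranteed amounts: Ibarra $1,480. Residual $4,050.
Residual split over remaining assessed value 1,773,531: Petrov 1,958.72 → $1,960; Bergstrom 1,080.70 → $1,080; Becker 532.69 → $530; Okafor 477.89 → $480.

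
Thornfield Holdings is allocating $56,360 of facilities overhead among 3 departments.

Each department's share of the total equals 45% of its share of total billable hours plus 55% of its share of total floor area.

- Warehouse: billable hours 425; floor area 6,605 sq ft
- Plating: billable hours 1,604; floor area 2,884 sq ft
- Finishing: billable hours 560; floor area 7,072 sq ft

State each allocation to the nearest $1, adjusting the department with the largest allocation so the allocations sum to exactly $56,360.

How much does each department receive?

Warehouse: $16,526; Plating: $21,111; Finishing: $18,723

Totals — billable hours 2,589, floor area 16,561.
Combined weights (45% billable hours + 55% floor area): Warehouse 0.2932; Plating 0.3746; Finishing 0.3322.
Unrounded shares: Warehouse 16,526.21; Plating 21,111.00; Finishing 18,722.79.
After rounding ($1): Warehouse $16,526; Plating $21,111; Finishing $18,723. Sum = $56,360.
Sum already equals the total — no adjustment.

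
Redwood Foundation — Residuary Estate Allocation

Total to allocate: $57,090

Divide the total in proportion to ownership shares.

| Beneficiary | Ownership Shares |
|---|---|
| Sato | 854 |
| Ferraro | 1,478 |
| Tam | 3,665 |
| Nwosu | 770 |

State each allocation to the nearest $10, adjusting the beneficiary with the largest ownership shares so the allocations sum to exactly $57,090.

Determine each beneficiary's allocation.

Sato: $7,200 | Ferraro: $12,470 | Tam: $30,920 | Nwosu: $6,500

Total ownership shares = 854 + 1,478 + 3,665 + 770 = 6,767.
Raw shares: Sato 7,204.80; Ferraro 12,469.19; Tam 30,919.88; Nwosu 6,496.13.
At nearest $10: Sato $7,200; Ferraro $12,470; Tam $30,920; Nwosu $6,500. Sum = $57,090.
Sum already equals the total — no adjustment.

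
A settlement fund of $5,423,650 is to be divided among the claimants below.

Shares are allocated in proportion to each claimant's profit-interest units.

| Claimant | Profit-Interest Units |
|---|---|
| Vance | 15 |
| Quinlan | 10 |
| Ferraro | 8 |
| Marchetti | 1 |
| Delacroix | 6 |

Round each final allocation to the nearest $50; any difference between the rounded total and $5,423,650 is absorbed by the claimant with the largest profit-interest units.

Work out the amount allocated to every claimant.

Vance: $2,033,850 · Quinlan: $1,355,900 · Ferraro: $1,084,750 · Marchetti: $135,600 · Delacroix: $813,550

Profit-interest units total: 15 + 10 + 8 + 1 + 6 = 40.
Proportional shares: Vance 2,033,868.75; Quinlan 1,355,912.50; Ferraro 1,084,730.00; Marchetti 135,591.25; Delacroix 813,547.50.
After rounding ($50): Vance $2,033,850; Quinlan $1,355,900; Ferraro $1,084,750; Marchetti $135,600; Delacroix $813,550. Sum = $5,423,650.
Rounded total matches; no reconciliation needed.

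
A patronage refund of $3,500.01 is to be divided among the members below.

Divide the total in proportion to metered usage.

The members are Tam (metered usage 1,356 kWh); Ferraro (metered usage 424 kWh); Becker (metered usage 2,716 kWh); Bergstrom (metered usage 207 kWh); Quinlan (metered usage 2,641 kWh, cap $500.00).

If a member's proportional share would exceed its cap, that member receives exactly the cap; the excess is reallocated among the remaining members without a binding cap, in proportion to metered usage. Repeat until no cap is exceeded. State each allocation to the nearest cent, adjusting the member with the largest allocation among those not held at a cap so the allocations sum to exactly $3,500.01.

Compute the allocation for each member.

Total metered usage = 7,344.
Pro-rata shares before constraints: Tam 646.2437; Ferraro 202.0703; Becker 1,294.3937; Bergstrom 98.6522; Quinlan 1,258.6501.
Cap binds for Quinlan ($500.00); remaining pool $3,000.01 reallocated over remaining metered usage 4,703.
Redistributed shares: Tam 864.9827 → $864.98; Ferraro 270.4666 → $270.47; Becker 1,732.5169 → $1,732.52; Bergstrom 132.0438 → $132.04.

Tam: $864.98; Ferraro: $270.47; Becker: $1,732.52; Bergstrom: $132.04; Quinlan: $500.00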